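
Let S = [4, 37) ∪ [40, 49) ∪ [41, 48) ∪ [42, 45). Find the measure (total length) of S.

42

Merged: [4, 37), [40, 49).
Lengths: 33 + 9 = 42.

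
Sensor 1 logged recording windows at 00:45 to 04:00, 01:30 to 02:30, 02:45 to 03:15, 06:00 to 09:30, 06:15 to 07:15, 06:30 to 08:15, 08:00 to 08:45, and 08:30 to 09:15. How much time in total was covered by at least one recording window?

Merged: 00:45-04:00, 06:00-09:30.
Lengths: 3 h 15 min + 3 h 30 min = 6 h 45 min.

6 h 45 min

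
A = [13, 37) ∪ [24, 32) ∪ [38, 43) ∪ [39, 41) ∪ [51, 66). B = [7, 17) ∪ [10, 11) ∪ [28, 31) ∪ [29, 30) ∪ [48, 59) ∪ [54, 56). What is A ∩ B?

[13, 17) ∪ [28, 31) ∪ [51, 59)

A, merged: [13, 37), [38, 43), [51, 66).
B, merged: [7, 17), [28, 31), [48, 59).
[13, 37) ∩ B → [13, 17), [28, 31).
[38, 43) meets no B interval.
[51, 66) ∩ B → [51, 59).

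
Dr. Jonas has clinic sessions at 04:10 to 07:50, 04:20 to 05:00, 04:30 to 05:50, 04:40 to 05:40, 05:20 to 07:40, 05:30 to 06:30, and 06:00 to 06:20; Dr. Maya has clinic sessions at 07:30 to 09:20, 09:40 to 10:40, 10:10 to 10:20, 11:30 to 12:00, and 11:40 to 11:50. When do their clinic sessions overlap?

07:30–07:50

First set merges to 04:10–07:50.
Second set merges to 07:30–09:20, 09:40–10:40, 11:30–12:00.
04:10–07:50 overlaps B on 07:30–07:50.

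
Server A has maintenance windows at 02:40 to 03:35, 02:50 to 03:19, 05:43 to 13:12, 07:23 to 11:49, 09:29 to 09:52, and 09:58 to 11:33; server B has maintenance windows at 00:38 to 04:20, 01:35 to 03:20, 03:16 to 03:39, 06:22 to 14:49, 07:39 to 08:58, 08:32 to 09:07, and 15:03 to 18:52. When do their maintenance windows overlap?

A, merged: 02:40–03:35, 05:43–13:12.
B, merged: 00:38–04:20, 06:22–14:49, 15:03–18:52.
02:40–03:35 ∩ B → 02:40–03:35.
05:43–13:12 ∩ B → 06:22–13:12.

02:40–03:35, 06:22–13:12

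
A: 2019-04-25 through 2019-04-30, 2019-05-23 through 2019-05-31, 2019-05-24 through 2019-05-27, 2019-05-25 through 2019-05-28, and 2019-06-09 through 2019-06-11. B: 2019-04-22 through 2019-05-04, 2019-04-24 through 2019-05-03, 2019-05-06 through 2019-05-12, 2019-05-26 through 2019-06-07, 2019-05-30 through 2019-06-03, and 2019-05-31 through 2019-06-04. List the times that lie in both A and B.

2019-04-25 through 2019-04-30, 2019-05-26 through 2019-05-31

First set merges to 2019-04-25 through 2019-04-30, 2019-05-23 through 2019-05-31, 2019-06-09 through 2019-06-11.
Second set merges to 2019-04-22 through 2019-05-04, 2019-05-06 through 2019-05-12, 2019-05-26 through 2019-06-07.
2019-04-25 through 2019-04-30 meets the second set on 2019-04-25 through 2019-04-30.
2019-05-23 through 2019-05-31 meets the second set on 2019-05-26 through 2019-05-31.
2019-06-09 through 2019-06-11: no overlap with the second set.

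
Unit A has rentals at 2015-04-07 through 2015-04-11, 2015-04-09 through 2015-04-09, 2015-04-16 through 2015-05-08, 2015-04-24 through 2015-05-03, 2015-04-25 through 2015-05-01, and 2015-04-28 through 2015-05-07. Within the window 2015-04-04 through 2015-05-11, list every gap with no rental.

2015-04-04 through 2015-04-06, 2015-04-12 through 2015-04-15, 2015-05-09 through 2015-05-11

The merged coverage is 2015-04-07 through 2015-04-11, 2015-04-16 through 2015-05-08.
Complement within 2015-04-04 through 2015-05-11: 2015-04-04 through 2015-04-06, 2015-04-12 through 2015-04-15, 2015-05-09 through 2015-05-11.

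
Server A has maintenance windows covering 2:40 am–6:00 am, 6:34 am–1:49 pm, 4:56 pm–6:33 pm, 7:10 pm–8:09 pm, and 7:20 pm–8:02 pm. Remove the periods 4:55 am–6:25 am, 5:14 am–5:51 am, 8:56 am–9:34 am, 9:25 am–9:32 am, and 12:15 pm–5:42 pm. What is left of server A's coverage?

2:40 am–4:55 am, 6:34 am–8:56 am, 9:34 am–12:15 pm, 5:42 pm–6:33 pm, 7:10 pm–8:09 pm

A, merged: 2:40 am–6:00 am, 6:34 am–1:49 pm, 4:56 pm–6:33 pm, 7:10 pm–8:09 pm.
B, merged: 4:55 am–6:25 am, 8:56 am–9:34 am, 12:15 pm–5:42 pm.
2:40 am–6:00 am \ B = 2:40 am–4:55 am.
6:34 am–1:49 pm \ B = 6:34 am–8:56 am, 9:34 am–12:15 pm.
4:56 pm–6:33 pm \ B = 5:42 pm–6:33 pm.
7:10 pm–8:09 pm: nothing removed.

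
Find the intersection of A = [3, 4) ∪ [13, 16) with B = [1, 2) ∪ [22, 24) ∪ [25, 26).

[3, 4) falls entirely outside B.
[13, 16) falls entirely outside B.
No overlap.

none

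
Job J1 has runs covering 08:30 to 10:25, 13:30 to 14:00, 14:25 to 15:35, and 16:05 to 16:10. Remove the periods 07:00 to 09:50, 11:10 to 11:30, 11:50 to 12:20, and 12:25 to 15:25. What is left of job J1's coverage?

08:30–10:25 \ B = 09:50–10:25.
13:30–14:00: entirely removed.
14:25–15:35 \ B = 15:25–15:35.
16:05–16:10: nothing removed.

09:50–10:25, 15:25–15:35, 16:05–16:10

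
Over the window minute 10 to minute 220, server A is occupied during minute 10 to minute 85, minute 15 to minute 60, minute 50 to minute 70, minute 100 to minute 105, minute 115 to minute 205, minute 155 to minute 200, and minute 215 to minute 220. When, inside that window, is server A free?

minute 85 to minute 100, minute 105 to minute 115, minute 205 to minute 215

Covered (merged): minute 10 to minute 85, minute 100 to minute 105, minute 115 to minute 205, minute 215 to minute 220.
Uncovered inside minute 10 to minute 220: minute 85 to minute 100, minute 105 to minute 115, minute 205 to minute 215.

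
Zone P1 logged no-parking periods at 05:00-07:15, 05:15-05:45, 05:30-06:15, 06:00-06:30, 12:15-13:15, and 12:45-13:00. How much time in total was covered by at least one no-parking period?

3 h 15 min

Merged: 05:00–07:15, 12:15–13:15.
Lengths: 2 h 15 min + 1 h = 3 h 15 min.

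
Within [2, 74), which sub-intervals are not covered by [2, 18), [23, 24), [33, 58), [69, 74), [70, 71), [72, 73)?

[18, 23) ∪ [24, 33) ∪ [58, 69)

After merging, the occupied span is [2, 18), [23, 24), [33, 58), [69, 74).
Uncovered inside [2, 74): [18, 23), [24, 33), [58, 69).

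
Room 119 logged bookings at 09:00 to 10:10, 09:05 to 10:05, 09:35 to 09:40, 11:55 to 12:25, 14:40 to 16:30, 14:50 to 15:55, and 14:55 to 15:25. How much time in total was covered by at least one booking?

3 h 30 min

Merged: 09:00–10:10, 11:55–12:25, 14:40–16:30.
Lengths: 1 h 10 min + 30 min + 1 h 50 min = 3 h 30 min.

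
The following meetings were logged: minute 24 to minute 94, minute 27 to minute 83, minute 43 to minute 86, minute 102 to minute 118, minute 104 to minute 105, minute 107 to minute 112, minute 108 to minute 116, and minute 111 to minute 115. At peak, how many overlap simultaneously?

4

Walk the sorted start/end points keeping a running depth.
The depth first hits 4 at minute 111.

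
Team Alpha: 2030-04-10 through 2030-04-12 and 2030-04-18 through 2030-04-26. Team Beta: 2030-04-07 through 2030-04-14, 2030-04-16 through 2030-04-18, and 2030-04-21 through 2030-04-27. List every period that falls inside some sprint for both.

2030-04-10 through 2030-04-12, 2030-04-18 through 2030-04-18, 2030-04-21 through 2030-04-26

2030-04-10 through 2030-04-12 meets the second set on 2030-04-10 through 2030-04-12.
2030-04-18 through 2030-04-26 meets the second set on 2030-04-18 through 2030-04-18, 2030-04-21 through 2030-04-26.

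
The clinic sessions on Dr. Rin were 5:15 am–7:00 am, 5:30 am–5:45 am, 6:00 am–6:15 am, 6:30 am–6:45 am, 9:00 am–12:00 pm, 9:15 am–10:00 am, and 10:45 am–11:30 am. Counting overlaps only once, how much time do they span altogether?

Merged: 5:15 am–7:00 am, 9:00 am–12:00 pm.
Lengths: 1 h 45 min + 3 h = 4 h 45 min.

4 h 45 min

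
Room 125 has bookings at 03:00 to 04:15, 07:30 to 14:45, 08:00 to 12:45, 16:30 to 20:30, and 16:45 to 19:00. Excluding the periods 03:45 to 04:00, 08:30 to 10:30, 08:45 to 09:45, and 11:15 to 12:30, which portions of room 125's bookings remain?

03:00-03:45, 04:00-04:15, 07:30-08:30, 10:30-11:15, 12:30-14:45, 16:30-20:30

A, merged: 03:00-04:15, 07:30-14:45, 16:30-20:30.
B, merged: 03:45-04:00, 08:30-10:30, 11:15-12:30.
03:00-04:15 minus B → 03:00-03:45, 04:00-04:15.
07:30-14:45 minus B → 07:30-08:30, 10:30-11:15, 12:30-14:45.
16:30-20:30: no B overlap → unchanged.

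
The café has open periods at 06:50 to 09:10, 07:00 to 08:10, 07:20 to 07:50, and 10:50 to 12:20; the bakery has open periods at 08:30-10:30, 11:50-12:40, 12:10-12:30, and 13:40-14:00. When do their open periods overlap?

First set merges to 06:50-09:10, 10:50-12:20.
Second set merges to 08:30-10:30, 11:50-12:40, 13:40-14:00.
06:50-09:10 ∩ B → 08:30-09:10.
10:50-12:20 ∩ B → 11:50-12:20.

08:30-09:10, 11:50-12:20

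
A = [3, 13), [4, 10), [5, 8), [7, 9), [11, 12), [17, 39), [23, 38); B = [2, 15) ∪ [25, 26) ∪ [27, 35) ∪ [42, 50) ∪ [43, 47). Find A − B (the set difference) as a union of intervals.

[17, 25) ∪ [26, 27) ∪ [35, 39)

A, merged: [3, 13), [17, 39).
B, merged: [2, 15), [25, 26), [27, 35), [42, 50).
[3, 13): entirely removed.
[17, 39) \ B = [17, 25), [26, 27), [35, 39).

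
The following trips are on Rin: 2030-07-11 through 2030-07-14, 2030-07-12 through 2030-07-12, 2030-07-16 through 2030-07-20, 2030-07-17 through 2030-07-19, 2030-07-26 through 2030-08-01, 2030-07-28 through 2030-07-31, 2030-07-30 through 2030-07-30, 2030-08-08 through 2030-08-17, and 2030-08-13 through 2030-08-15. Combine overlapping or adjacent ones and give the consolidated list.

2030-07-12 through 2030-07-12 overlaps/touches 2030-07-11 through 2030-07-14 → extend to 2030-07-11 through 2030-07-14.
2030-07-16 through 2030-07-20 is disjoint → start new block.
2030-07-17 through 2030-07-19 overlaps/touches 2030-07-16 through 2030-07-20 → extend to 2030-07-16 through 2030-07-20.
2030-07-26 through 2030-08-01 is disjoint → start new block.
2030-07-28 through 2030-07-31 overlaps/touches 2030-07-26 through 2030-08-01 → extend to 2030-07-26 through 2030-08-01.
2030-07-30 through 2030-07-30 overlaps/touches 2030-07-26 through 2030-08-01 → extend to 2030-07-26 through 2030-08-01.
2030-08-08 through 2030-08-17 is disjoint → start new block.
2030-08-13 through 2030-08-15 overlaps/touches 2030-08-08 through 2030-08-17 → extend to 2030-08-08 through 2030-08-17.

2030-07-11 through 2030-07-14, 2030-07-16 through 2030-07-20, 2030-07-26 through 2030-08-01, 2030-08-08 through 2030-08-17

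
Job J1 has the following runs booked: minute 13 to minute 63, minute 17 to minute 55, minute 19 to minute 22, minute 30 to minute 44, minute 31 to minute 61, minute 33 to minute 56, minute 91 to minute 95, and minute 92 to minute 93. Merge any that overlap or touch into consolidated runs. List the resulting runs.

minute 17 to minute 55 overlaps/touches minute 13 to minute 63 → extend to minute 13 to minute 63.
minute 19 to minute 22 overlaps/touches minute 13 to minute 63 → extend to minute 13 to minute 63.
minute 30 to minute 44 overlaps/touches minute 13 to minute 63 → extend to minute 13 to minute 63.
minute 31 to minute 61 overlaps/touches minute 13 to minute 63 → extend to minute 13 to minute 63.
minute 33 to minute 56 overlaps/touches minute 13 to minute 63 → extend to minute 13 to minute 63.
minute 91 to minute 95 is disjoint → start new block.
minute 92 to minute 93 overlaps/touches minute 91 to minute 95 → extend to minute 91 to minute 95.

minute 13 to minute 63, minute 91 to minute 95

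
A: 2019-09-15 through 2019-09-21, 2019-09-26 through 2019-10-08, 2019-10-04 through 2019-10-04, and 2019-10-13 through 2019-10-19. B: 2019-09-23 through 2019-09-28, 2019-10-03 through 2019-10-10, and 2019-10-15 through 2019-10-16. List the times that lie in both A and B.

A, merged: 2019-09-15 through 2019-09-21, 2019-09-26 through 2019-10-08, 2019-10-13 through 2019-10-19.
2019-09-15 through 2019-09-21 falls entirely outside B.
2019-09-26 through 2019-10-08 overlaps B on 2019-09-26 through 2019-09-28, 2019-10-03 through 2019-10-08.
2019-10-13 through 2019-10-19 overlaps B on 2019-10-15 through 2019-10-16.

2019-09-26 through 2019-09-28, 2019-10-03 through 2019-10-08, 2019-10-15 through 2019-10-16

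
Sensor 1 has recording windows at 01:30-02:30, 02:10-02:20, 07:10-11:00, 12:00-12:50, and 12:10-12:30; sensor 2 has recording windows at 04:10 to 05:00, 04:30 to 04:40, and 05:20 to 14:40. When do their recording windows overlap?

07:10-11:00, 12:00-12:50

First set merges to 01:30-02:30, 07:10-11:00, 12:00-12:50.
Second set merges to 04:10-05:00, 05:20-14:40.
01:30-02:30: no overlap with the second set.
07:10-11:00 meets the second set on 07:10-11:00.
12:00-12:50 meets the second set on 12:00-12:50.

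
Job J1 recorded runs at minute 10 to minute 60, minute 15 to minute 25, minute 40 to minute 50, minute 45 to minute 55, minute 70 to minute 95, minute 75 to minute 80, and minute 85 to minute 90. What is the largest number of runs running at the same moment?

At minute 45, 3 of the intervals are simultaneously active.
No point has more.

3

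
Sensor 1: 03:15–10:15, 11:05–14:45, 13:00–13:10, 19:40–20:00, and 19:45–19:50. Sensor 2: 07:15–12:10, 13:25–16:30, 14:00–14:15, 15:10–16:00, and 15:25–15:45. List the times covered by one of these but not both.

03:15–07:15, 10:15–11:05, 12:10–13:25, 14:45–16:30, 19:40–20:00

Merge the first list: 03:15–10:15, 11:05–14:45, 19:40–20:00.
Merge the second list: 07:15–12:10, 13:25–16:30.
Only in the first: 03:15–07:15, 12:10–13:25, 19:40–20:00.
Only in the second: 10:15–11:05, 14:45–16:30.
Together these are the periods covered by exactly one.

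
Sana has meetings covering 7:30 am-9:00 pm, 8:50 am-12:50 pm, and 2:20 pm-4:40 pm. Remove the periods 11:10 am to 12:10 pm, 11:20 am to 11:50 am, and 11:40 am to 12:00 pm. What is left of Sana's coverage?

A, merged: 7:30 am–9:00 pm.
B, merged: 11:10 am–12:10 pm.
7:30 am–9:00 pm with B removed leaves 7:30 am–11:10 am, 12:10 pm–9:00 pm.

7:30 am–11:10 am, 12:10 pm–9:00 pm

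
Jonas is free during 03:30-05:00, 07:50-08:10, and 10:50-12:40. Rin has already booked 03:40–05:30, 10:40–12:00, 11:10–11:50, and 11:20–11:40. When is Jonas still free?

Second set merges to 03:40–05:30, 10:40–12:00.
03:30–05:00 with B removed leaves 03:30–03:40.
07:50–08:10 is untouched.
10:50–12:40 with B removed leaves 12:00–12:40.

03:30–03:40, 07:50–08:10, 12:00–12:40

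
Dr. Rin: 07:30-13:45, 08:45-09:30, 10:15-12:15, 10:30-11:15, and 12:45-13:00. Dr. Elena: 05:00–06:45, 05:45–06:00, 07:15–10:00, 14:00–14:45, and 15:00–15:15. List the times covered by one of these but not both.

A, merged: 07:30–13:45.
B, merged: 05:00–06:45, 07:15–10:00, 14:00–14:45, 15:00–15:15.
A \ B = 10:00–13:45.
B \ A = 05:00–06:45, 07:15–07:30, 14:00–14:45, 15:00–15:15.
Union of the two gives the symmetric difference.

05:00–06:45, 07:15–07:30, 10:00–13:45, 14:00–14:45, 15:00–15:15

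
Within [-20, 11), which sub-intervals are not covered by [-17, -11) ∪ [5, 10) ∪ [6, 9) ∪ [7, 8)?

After merging, the occupied span is [-17, -11), [5, 10).
Uncovered inside [-20, 11): [-20, -17), [-11, 5), [10, 11).

[-20, -17) ∪ [-11, 5) ∪ [10, 11)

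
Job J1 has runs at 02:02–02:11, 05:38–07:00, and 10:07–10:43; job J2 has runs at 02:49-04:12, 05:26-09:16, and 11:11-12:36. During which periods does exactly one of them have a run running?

A \ B = 02:02-02:11, 10:07-10:43.
B \ A = 02:49-04:12, 05:26-05:38, 07:00-09:16, 11:11-12:36.
Union of the two gives the symmetric difference.

02:02-02:11, 02:49-04:12, 05:26-05:38, 07:00-09:16, 10:07-10:43, 11:11-12:36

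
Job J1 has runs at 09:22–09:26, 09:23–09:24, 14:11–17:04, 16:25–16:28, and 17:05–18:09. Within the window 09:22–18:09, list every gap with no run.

09:26-14:11, 17:04-17:05

Covered (merged): 09:22-09:26, 14:11-17:04, 17:05-18:09.
Uncovered inside 09:22-18:09: 09:26-14:11, 17:04-17:05.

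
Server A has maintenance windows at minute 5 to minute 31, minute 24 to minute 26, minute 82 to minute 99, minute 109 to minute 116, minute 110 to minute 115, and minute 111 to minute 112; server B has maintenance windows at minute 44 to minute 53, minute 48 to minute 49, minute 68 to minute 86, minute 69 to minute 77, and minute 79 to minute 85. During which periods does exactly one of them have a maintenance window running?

minute 5 to minute 31, minute 44 to minute 53, minute 68 to minute 82, minute 86 to minute 99, minute 109 to minute 116

Merge the first list: minute 5 to minute 31, minute 82 to minute 99, minute 109 to minute 116.
Merge the second list: minute 44 to minute 53, minute 68 to minute 86.
A but not B: minute 5 to minute 31, minute 86 to minute 99, minute 109 to minute 116.
B but not A: minute 44 to minute 53, minute 68 to minute 82.
Combining gives A △ B.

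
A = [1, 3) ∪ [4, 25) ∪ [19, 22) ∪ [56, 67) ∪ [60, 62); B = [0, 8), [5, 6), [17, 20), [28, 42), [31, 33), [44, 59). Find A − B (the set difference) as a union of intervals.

Merge the first list: [1, 3), [4, 25), [56, 67).
Merge the second list: [0, 8), [17, 20), [28, 42), [44, 59).
[1, 3) lies entirely inside B → drops out.
[4, 25) with B removed leaves [8, 17), [20, 25).
[56, 67) with B removed leaves [59, 67).

[8, 17) ∪ [20, 25) ∪ [59, 67)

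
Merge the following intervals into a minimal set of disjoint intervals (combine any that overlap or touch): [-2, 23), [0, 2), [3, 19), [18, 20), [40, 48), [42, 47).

[-2, 23) ∪ [40, 48)

[0, 2) overlaps/touches [-2, 23) → extend to [-2, 23).
[3, 19) overlaps/touches [-2, 23) → extend to [-2, 23).
[18, 20) overlaps/touches [-2, 23) → extend to [-2, 23).
[40, 48) is disjoint → start new block.
[42, 47) overlaps/touches [40, 48) → extend to [40, 48).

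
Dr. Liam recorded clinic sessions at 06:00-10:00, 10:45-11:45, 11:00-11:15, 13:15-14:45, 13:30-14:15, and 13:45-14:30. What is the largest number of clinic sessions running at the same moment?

Walk the sorted start/end points keeping a running depth.
The depth first hits 3 at 13:45.

3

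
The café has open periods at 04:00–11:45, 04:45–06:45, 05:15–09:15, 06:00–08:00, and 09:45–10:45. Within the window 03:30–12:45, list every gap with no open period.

After merging, the occupied span is 04:00-11:45.
Uncovered inside 03:30-12:45: 03:30-04:00, 11:45-12:45.

03:30-04:00, 11:45-12:45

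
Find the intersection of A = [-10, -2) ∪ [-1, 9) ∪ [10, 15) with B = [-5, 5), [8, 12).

[-5, -2) ∪ [-1, 5) ∪ [8, 9) ∪ [10, 12)

[-10, -2) meets the second set on [-5, -2).
[-1, 9) meets the second set on [-1, 5), [8, 9).
[10, 15) meets the second set on [10, 12).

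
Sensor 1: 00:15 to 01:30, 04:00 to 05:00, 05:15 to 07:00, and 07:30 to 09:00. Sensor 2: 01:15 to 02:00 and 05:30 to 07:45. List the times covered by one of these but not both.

A but not B: 00:15–01:15, 04:00–05:00, 05:15–05:30, 07:45–09:00.
B but not A: 01:30–02:00, 07:00–07:30.
Combining gives A △ B.

00:15–01:15, 01:30–02:00, 04:00–05:00, 05:15–05:30, 07:00–07:30, 07:45–09:00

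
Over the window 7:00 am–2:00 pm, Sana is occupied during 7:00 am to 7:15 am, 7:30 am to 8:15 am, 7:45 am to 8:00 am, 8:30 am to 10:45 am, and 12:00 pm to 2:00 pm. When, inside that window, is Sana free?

After merging, the occupied span is 7:00 am-7:15 am, 7:30 am-8:15 am, 8:30 am-10:45 am, 12:00 pm-2:00 pm.
Uncovered inside 7:00 am-2:00 pm: 7:15 am-7:30 am, 8:15 am-8:30 am, 10:45 am-12:00 pm.

7:15 am-7:30 am, 8:15 am-8:30 am, 10:45 am-12:00 pm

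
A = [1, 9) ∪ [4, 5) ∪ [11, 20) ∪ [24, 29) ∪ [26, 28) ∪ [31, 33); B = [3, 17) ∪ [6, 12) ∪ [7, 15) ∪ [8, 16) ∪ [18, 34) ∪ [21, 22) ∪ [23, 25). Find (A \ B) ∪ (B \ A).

[1, 3) ∪ [9, 11) ∪ [17, 18) ∪ [20, 24) ∪ [29, 31) ∪ [33, 34)

Merge the first list: [1, 9), [11, 20), [24, 29), [31, 33).
Merge the second list: [3, 17), [18, 34).
A but not B: [1, 3), [17, 18).
B but not A: [9, 11), [20, 24), [29, 31), [33, 34).
Combining gives A △ B.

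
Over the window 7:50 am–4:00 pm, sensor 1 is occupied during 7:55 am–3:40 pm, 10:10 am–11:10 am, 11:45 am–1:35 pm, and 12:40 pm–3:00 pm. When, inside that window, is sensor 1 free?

7:50 am–7:55 am, 3:40 pm–4:00 pm

After merging, the occupied span is 7:55 am–3:40 pm.
Uncovered inside 7:50 am–4:00 pm: 7:50 am–7:55 am, 3:40 pm–4:00 pm.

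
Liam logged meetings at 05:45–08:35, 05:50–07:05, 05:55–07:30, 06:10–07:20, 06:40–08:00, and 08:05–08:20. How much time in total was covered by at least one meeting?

2 h 50 min

Merged: 05:45–08:35.
Length: 2 h 50 min.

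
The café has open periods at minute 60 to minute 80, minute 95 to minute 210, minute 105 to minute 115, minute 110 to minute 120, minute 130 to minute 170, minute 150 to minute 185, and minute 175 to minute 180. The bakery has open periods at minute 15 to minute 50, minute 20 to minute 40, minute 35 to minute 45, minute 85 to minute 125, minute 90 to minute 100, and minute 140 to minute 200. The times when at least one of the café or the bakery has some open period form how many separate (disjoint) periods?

3

Merge the first list: minute 60 to minute 80, minute 95 to minute 210.
Merge the second list: minute 15 to minute 50, minute 85 to minute 125, minute 140 to minute 200.
A ∪ B = minute 15 to minute 50, minute 60 to minute 80, minute 85 to minute 210.
That is 3 disjoint pieces.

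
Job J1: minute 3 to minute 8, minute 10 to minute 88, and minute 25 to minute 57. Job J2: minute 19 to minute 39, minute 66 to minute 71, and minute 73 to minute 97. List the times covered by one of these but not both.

minute 3 to minute 8, minute 10 to minute 19, minute 39 to minute 66, minute 71 to minute 73, minute 88 to minute 97

Merge the first list: minute 3 to minute 8, minute 10 to minute 88.
A but not B: minute 3 to minute 8, minute 10 to minute 19, minute 39 to minute 66, minute 71 to minute 73.
B but not A: minute 88 to minute 97.
Combining gives A △ B.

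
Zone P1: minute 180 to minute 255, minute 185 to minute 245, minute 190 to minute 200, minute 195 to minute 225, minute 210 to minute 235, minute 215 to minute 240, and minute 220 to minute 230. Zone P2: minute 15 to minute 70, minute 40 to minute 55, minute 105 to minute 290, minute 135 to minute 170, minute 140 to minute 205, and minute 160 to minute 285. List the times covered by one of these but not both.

Merge the first list: minute 180 to minute 255.
Merge the second list: minute 15 to minute 70, minute 105 to minute 290.
A \ B = none.
B \ A = minute 15 to minute 70, minute 105 to minute 180, minute 255 to minute 290.
Union of the two gives the symmetric difference.

minute 15 to minute 70, minute 105 to minute 180, minute 255 to minute 290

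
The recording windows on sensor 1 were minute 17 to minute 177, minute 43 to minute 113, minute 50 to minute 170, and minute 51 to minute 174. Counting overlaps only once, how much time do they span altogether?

160 minutes

Merged: minute 17 to minute 177.
Length: 160 minutes.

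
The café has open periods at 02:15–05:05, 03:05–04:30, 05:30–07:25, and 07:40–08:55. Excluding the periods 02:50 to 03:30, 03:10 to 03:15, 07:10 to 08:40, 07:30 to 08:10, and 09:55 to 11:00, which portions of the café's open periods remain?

02:15-02:50, 03:30-05:05, 05:30-07:10, 08:40-08:55

A, merged: 02:15-05:05, 05:30-07:25, 07:40-08:55.
B, merged: 02:50-03:30, 07:10-08:40, 09:55-11:00.
02:15-05:05 with B removed leaves 02:15-02:50, 03:30-05:05.
05:30-07:25 with B removed leaves 05:30-07:10.
07:40-08:55 with B removed leaves 08:40-08:55.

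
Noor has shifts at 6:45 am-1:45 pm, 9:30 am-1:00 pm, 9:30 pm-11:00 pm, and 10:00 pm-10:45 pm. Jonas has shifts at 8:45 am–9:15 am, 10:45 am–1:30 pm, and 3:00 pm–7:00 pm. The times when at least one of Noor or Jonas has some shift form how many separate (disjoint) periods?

3

A, merged: 6:45 am–1:45 pm, 9:30 pm–11:00 pm.
A ∪ B = 6:45 am–1:45 pm, 3:00 pm–7:00 pm, 9:30 pm–11:00 pm.
That is 3 disjoint pieces.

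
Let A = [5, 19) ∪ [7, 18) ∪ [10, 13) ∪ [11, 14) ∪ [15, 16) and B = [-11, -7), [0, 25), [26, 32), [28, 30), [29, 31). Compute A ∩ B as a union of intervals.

Merge the first list: [5, 19).
Merge the second list: [-11, -7), [0, 25), [26, 32).
[5, 19) overlaps B on [5, 19).

[5, 19)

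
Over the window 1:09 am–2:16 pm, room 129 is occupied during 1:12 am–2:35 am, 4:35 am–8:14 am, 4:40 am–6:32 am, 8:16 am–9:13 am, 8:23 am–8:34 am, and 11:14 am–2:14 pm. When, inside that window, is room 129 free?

1:09 am-1:12 am, 2:35 am-4:35 am, 8:14 am-8:16 am, 9:13 am-11:14 am, 2:14 pm-2:16 pm

Covered (merged): 1:12 am-2:35 am, 4:35 am-8:14 am, 8:16 am-9:13 am, 11:14 am-2:14 pm.
Complement within 1:09 am-2:16 pm: 1:09 am-1:12 am, 2:35 am-4:35 am, 8:14 am-8:16 am, 9:13 am-11:14 am, 2:14 pm-2:16 pm.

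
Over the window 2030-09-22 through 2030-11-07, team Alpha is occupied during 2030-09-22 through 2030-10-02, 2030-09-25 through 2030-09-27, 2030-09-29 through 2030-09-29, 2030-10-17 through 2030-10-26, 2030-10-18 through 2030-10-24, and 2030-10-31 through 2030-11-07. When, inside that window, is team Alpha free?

After merging, the occupied span is 2030-09-22 through 2030-10-02, 2030-10-17 through 2030-10-26, 2030-10-31 through 2030-11-07.
Complement within 2030-09-22 through 2030-11-07: 2030-10-03 through 2030-10-16, 2030-10-27 through 2030-10-30.

2030-10-03 through 2030-10-16, 2030-10-27 through 2030-10-30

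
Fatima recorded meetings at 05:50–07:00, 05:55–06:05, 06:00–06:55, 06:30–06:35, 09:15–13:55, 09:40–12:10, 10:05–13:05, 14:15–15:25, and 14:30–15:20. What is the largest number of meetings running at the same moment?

3

At 06:00, 3 of the intervals are simultaneously active.
No point has more.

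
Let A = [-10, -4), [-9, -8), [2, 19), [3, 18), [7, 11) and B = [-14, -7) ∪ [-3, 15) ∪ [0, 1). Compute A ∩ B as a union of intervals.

A, merged: [-10, -4), [2, 19).
B, merged: [-14, -7), [-3, 15).
[-10, -4) ∩ B → [-10, -7).
[2, 19) ∩ B → [2, 15).

[-10, -7) ∪ [2, 15)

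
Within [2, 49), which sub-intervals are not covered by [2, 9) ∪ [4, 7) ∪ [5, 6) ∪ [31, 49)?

[9, 31)

After merging, the occupied span is [2, 9), [31, 49).
Gaps within [2, 49): [9, 31).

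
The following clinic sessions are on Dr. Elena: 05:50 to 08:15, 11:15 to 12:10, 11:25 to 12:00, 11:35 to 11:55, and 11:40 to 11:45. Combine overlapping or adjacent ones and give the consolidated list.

11:15-12:10 is disjoint → start new block.
11:25-12:00 overlaps/touches 11:15-12:10 → extend to 11:15-12:10.
11:35-11:55 overlaps/touches 11:15-12:10 → extend to 11:15-12:10.
11:40-11:45 overlaps/touches 11:15-12:10 → extend to 11:15-12:10.

05:50-08:15, 11:15-12:10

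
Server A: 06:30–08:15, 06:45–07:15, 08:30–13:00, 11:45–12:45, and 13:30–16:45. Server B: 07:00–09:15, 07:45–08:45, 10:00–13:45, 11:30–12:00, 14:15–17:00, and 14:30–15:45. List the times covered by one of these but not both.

Merge the first list: 06:30-08:15, 08:30-13:00, 13:30-16:45.
Merge the second list: 07:00-09:15, 10:00-13:45, 14:15-17:00.
Only in the first: 06:30-07:00, 09:15-10:00, 13:45-14:15.
Only in the second: 08:15-08:30, 13:00-13:30, 16:45-17:00.
Together these are the periods covered by exactly one.

06:30-07:00, 08:15-08:30, 09:15-10:00, 13:00-13:30, 13:45-14:15, 16:45-17:00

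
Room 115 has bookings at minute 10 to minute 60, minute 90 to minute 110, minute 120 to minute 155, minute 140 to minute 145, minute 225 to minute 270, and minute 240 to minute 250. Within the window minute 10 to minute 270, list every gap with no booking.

minute 60 to minute 90, minute 110 to minute 120, minute 155 to minute 225

The merged coverage is minute 10 to minute 60, minute 90 to minute 110, minute 120 to minute 155, minute 225 to minute 270.
Gaps within minute 10 to minute 270: minute 60 to minute 90, minute 110 to minute 120, minute 155 to minute 225.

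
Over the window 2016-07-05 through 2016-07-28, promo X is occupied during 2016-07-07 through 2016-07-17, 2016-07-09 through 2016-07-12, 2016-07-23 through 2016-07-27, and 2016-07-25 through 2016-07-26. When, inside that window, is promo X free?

2016-07-05 through 2016-07-06, 2016-07-18 through 2016-07-22, 2016-07-28 through 2016-07-28

Covered (merged): 2016-07-07 through 2016-07-17, 2016-07-23 through 2016-07-27.
Complement within 2016-07-05 through 2016-07-28: 2016-07-05 through 2016-07-06, 2016-07-18 through 2016-07-22, 2016-07-28 through 2016-07-28.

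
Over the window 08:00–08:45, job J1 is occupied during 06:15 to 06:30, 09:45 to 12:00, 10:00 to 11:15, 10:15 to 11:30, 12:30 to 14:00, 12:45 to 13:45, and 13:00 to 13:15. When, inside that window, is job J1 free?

The merged coverage is 06:15–06:30, 09:45–12:00, 12:30–14:00.
Gaps within 08:00–08:45: 08:00–08:45.

08:00–08:45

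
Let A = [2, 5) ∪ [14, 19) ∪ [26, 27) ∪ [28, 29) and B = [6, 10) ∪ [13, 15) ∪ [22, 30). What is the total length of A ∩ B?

3

A ∩ B = [14, 15), [26, 27), [28, 29).
Total: 1 + 1 + 1 = 3.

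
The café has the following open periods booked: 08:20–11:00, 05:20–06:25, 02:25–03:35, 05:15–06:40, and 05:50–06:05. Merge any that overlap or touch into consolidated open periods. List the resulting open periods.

02:25–03:35, 05:15–06:40, 08:20–11:00

Sort by start: 02:25–03:35, 05:15–06:40, 05:20–06:25, 05:50–06:05, 08:20–11:00.
05:15–06:40 is disjoint → start new block.
05:20–06:25 overlaps/touches 05:15–06:40 → extend to 05:15–06:40.
05:50–06:05 overlaps/touches 05:15–06:40 → extend to 05:15–06:40.
08:20–11:00 is disjoint → start new block.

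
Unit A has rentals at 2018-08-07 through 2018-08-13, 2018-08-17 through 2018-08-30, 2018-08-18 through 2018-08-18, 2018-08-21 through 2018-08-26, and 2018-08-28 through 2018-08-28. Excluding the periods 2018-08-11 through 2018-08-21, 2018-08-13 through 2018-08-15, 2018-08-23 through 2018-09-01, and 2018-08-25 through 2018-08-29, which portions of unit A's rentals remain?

2018-08-07 through 2018-08-10, 2018-08-22 through 2018-08-22

Merge the first list: 2018-08-07 through 2018-08-13, 2018-08-17 through 2018-08-30.
Merge the second list: 2018-08-11 through 2018-08-21, 2018-08-23 through 2018-09-01.
2018-08-07 through 2018-08-13 \ B = 2018-08-07 through 2018-08-10.
2018-08-17 through 2018-08-30 \ B = 2018-08-22 through 2018-08-22.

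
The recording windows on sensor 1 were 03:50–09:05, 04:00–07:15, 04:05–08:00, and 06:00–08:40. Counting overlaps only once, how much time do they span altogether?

5 h 15 min

Merged: 03:50–09:05.
Length: 5 h 15 min.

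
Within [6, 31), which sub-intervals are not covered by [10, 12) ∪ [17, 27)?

[6, 10) ∪ [12, 17) ∪ [27, 31)

After merging, the occupied span is [10, 12), [17, 27).
Complement within [6, 31): [6, 10), [12, 17), [27, 31).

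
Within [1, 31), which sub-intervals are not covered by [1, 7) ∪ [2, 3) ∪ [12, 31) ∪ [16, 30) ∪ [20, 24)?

[7, 12)

After merging, the occupied span is [1, 7), [12, 31).
Gaps within [1, 31): [7, 12).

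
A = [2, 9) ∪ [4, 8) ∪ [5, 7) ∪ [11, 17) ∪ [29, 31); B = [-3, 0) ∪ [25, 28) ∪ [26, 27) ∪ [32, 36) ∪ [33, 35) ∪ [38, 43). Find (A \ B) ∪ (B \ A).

[-3, 0) ∪ [2, 9) ∪ [11, 17) ∪ [25, 28) ∪ [29, 31) ∪ [32, 36) ∪ [38, 43)

Merge the first list: [2, 9), [11, 17), [29, 31).
Merge the second list: [-3, 0), [25, 28), [32, 36), [38, 43).
Only in the first: [2, 9), [11, 17), [29, 31).
Only in the second: [-3, 0), [25, 28), [32, 36), [38, 43).
Together these are the periods covered by exactly one.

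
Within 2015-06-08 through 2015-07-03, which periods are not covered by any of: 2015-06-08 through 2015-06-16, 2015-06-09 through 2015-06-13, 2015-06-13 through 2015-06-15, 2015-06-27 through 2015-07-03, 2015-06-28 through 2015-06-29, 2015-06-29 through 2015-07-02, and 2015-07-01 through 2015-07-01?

After merging, the occupied span is 2015-06-08 through 2015-06-16, 2015-06-27 through 2015-07-03.
Gaps within 2015-06-08 through 2015-07-03: 2015-06-17 through 2015-06-26.

2015-06-17 through 2015-06-26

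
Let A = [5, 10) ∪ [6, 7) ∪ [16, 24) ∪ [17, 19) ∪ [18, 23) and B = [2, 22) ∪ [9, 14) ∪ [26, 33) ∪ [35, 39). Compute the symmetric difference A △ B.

Merge the first list: [5, 10), [16, 24).
Merge the second list: [2, 22), [26, 33), [35, 39).
A \ B = [22, 24).
B \ A = [2, 5), [10, 16), [26, 33), [35, 39).
Union of the two gives the symmetric difference.

[2, 5) ∪ [10, 16) ∪ [22, 24) ∪ [26, 33) ∪ [35, 39)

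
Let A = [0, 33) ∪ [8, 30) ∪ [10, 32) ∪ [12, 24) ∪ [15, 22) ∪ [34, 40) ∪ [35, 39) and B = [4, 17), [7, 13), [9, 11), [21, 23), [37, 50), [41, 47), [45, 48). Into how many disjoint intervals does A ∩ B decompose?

3

A, merged: [0, 33), [34, 40).
B, merged: [4, 17), [21, 23), [37, 50).
A ∩ B = [4, 17), [21, 23), [37, 40).
That is 3 disjoint pieces.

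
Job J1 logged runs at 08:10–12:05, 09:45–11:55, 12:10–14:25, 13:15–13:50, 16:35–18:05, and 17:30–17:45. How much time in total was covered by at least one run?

7 h 40 min

Merged: 08:10-12:05, 12:10-14:25, 16:35-18:05.
Lengths: 3 h 55 min + 2 h 15 min + 1 h 30 min = 7 h 40 min.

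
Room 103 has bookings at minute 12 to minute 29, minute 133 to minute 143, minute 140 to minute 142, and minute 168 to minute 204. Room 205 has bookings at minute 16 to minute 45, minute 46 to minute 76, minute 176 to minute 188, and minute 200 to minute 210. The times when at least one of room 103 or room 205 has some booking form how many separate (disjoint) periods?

Merge the first list: minute 12 to minute 29, minute 133 to minute 143, minute 168 to minute 204.
A ∪ B = minute 12 to minute 45, minute 46 to minute 76, minute 133 to minute 143, minute 168 to minute 210.
That is 4 disjoint pieces.

4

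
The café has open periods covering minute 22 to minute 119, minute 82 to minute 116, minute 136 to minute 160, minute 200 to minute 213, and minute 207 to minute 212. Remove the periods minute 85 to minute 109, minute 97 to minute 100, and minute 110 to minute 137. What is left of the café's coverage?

Merge the first list: minute 22 to minute 119, minute 136 to minute 160, minute 200 to minute 213.
Merge the second list: minute 85 to minute 109, minute 110 to minute 137.
minute 22 to minute 119 minus B → minute 22 to minute 85, minute 109 to minute 110.
minute 136 to minute 160 minus B → minute 137 to minute 160.
minute 200 to minute 213: no B overlap → unchanged.

minute 22 to minute 85, minute 109 to minute 110, minute 137 to minute 160, minute 200 to minute 213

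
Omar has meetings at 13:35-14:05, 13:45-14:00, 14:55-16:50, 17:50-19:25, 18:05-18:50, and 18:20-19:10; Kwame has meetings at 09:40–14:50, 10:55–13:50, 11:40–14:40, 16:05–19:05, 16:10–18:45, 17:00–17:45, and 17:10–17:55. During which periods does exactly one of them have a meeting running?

09:40–13:35, 14:05–14:50, 14:55–16:05, 16:50–17:50, 19:05–19:25

A, merged: 13:35–14:05, 14:55–16:50, 17:50–19:25.
B, merged: 09:40–14:50, 16:05–19:05.
A but not B: 14:55–16:05, 19:05–19:25.
B but not A: 09:40–13:35, 14:05–14:50, 16:50–17:50.
Combining gives A △ B.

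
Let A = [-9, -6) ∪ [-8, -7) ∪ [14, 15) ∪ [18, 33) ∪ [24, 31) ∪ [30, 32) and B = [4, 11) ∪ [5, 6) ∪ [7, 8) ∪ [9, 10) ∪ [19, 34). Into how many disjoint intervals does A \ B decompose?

3

First set merges to [-9, -6), [14, 15), [18, 33).
Second set merges to [4, 11), [19, 34).
A \ B = [-9, -6), [14, 15), [18, 19).
That is 3 disjoint pieces.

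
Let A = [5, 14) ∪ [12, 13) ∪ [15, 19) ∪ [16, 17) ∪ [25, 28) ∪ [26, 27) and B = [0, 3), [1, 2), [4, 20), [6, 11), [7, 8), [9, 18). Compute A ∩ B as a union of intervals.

A, merged: [5, 14), [15, 19), [25, 28).
B, merged: [0, 3), [4, 20).
[5, 14) ∩ B → [5, 14).
[15, 19) ∩ B → [15, 19).
[25, 28) meets no B interval.

[5, 14) ∪ [15, 19)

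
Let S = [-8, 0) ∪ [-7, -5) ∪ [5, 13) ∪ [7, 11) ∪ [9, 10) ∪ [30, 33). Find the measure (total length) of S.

Merged: [-8, 0), [5, 13), [30, 33).
Lengths: 8 + 8 + 3 = 19.

19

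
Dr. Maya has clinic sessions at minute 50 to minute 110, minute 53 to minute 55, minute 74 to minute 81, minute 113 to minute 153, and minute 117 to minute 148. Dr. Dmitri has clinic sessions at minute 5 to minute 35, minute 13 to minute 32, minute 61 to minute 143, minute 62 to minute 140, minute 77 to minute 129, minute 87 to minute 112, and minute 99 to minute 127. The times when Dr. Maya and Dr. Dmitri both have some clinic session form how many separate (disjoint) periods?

2

Merge the first list: minute 50 to minute 110, minute 113 to minute 153.
Merge the second list: minute 5 to minute 35, minute 61 to minute 143.
A ∩ B = minute 61 to minute 110, minute 113 to minute 143.
That is 2 disjoint pieces.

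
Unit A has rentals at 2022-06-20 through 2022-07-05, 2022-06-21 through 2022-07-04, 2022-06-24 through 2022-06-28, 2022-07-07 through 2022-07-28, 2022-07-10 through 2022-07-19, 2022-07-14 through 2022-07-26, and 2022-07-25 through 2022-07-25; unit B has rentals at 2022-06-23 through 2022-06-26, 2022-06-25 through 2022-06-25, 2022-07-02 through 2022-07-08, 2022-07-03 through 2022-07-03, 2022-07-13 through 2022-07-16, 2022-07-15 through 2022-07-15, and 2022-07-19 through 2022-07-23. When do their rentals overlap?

A, merged: 2022-06-20 through 2022-07-05, 2022-07-07 through 2022-07-28.
B, merged: 2022-06-23 through 2022-06-26, 2022-07-02 through 2022-07-08, 2022-07-13 through 2022-07-16, 2022-07-19 through 2022-07-23.
2022-06-20 through 2022-07-05 overlaps B on 2022-06-23 through 2022-06-26, 2022-07-02 through 2022-07-05.
2022-07-07 through 2022-07-28 overlaps B on 2022-07-07 through 2022-07-08, 2022-07-13 through 2022-07-16, 2022-07-19 through 2022-07-23.

2022-06-23 through 2022-06-26, 2022-07-02 through 2022-07-05, 2022-07-07 through 2022-07-08, 2022-07-13 through 2022-07-16, 2022-07-19 through 2022-07-23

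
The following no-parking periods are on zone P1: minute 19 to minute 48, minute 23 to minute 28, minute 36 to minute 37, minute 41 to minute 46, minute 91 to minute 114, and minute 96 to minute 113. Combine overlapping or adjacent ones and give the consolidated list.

minute 19 to minute 48, minute 91 to minute 114

minute 23 to minute 28 overlaps/touches minute 19 to minute 48 → extend to minute 19 to minute 48.
minute 36 to minute 37 overlaps/touches minute 19 to minute 48 → extend to minute 19 to minute 48.
minute 41 to minute 46 overlaps/touches minute 19 to minute 48 → extend to minute 19 to minute 48.
minute 91 to minute 114 is disjoint → start new block.
minute 96 to minute 113 overlaps/touches minute 91 to minute 114 → extend to minute 91 to minute 114.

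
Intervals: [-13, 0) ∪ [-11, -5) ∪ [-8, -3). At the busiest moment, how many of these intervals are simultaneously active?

3

Walk the sorted start/end points keeping a running depth.
The depth first hits 3 at -8.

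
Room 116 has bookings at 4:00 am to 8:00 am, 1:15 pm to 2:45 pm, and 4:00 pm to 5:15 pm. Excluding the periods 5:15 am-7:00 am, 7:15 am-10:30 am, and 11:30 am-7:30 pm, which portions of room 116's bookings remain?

4:00 am–5:15 am, 7:00 am–7:15 am

4:00 am–8:00 am \ B = 4:00 am–5:15 am, 7:00 am–7:15 am.
1:15 pm–2:45 pm: entirely removed.
4:00 pm–5:15 pm: entirely removed.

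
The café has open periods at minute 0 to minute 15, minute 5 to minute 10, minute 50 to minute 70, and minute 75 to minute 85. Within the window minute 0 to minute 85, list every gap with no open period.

After merging, the occupied span is minute 0 to minute 15, minute 50 to minute 70, minute 75 to minute 85.
Complement within minute 0 to minute 85: minute 15 to minute 50, minute 70 to minute 75.

minute 15 to minute 50, minute 70 to minute 75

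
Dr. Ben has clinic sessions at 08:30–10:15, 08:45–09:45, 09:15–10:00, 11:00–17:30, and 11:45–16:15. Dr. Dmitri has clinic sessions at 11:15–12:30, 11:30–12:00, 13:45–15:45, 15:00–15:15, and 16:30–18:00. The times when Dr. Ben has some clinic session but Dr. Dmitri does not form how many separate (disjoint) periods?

4

A, merged: 08:30-10:15, 11:00-17:30.
B, merged: 11:15-12:30, 13:45-15:45, 16:30-18:00.
A \ B = 08:30-10:15, 11:00-11:15, 12:30-13:45, 15:45-16:30.
That is 4 disjoint pieces.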